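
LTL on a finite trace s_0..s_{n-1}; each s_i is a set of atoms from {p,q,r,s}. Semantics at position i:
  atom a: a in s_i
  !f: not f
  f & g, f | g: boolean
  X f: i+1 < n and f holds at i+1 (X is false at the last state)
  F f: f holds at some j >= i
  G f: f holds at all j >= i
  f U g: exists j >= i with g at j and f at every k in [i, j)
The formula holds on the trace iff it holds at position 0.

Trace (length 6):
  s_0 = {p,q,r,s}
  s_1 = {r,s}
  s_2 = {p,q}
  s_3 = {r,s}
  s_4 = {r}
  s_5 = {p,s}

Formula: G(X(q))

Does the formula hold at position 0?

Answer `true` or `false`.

s_0={p,q,r,s}: G(X(q))=False X(q)=False q=True
s_1={r,s}: G(X(q))=False X(q)=True q=False
s_2={p,q}: G(X(q))=False X(q)=False q=True
s_3={r,s}: G(X(q))=False X(q)=False q=False
s_4={r}: G(X(q))=False X(q)=False q=False
s_5={p,s}: G(X(q))=False X(q)=False q=False

Answer: false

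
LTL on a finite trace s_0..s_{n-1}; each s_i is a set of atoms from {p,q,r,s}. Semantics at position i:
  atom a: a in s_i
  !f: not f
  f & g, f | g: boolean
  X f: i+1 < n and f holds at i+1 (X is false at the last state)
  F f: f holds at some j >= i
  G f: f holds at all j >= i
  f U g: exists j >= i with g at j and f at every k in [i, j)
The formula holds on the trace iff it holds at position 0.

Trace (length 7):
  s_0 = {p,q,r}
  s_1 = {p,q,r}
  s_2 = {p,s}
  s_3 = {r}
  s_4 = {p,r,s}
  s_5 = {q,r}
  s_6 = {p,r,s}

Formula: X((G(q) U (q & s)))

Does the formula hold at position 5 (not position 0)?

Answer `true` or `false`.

Answer: false

Derivation:
s_0={p,q,r}: X((G(q) U (q & s)))=False (G(q) U (q & s))=False G(q)=False q=True (q & s)=False s=False
s_1={p,q,r}: X((G(q) U (q & s)))=False (G(q) U (q & s))=False G(q)=False q=True (q & s)=False s=False
s_2={p,s}: X((G(q) U (q & s)))=False (G(q) U (q & s))=False G(q)=False q=False (q & s)=False s=True
s_3={r}: X((G(q) U (q & s)))=False (G(q) U (q & s))=False G(q)=False q=False (q & s)=False s=False
s_4={p,r,s}: X((G(q) U (q & s)))=False (G(q) U (q & s))=False G(q)=False q=False (q & s)=False s=True
s_5={q,r}: X((G(q) U (q & s)))=False (G(q) U (q & s))=False G(q)=False q=True (q & s)=False s=False
s_6={p,r,s}: X((G(q) U (q & s)))=False (G(q) U (q & s))=False G(q)=False q=False (q & s)=False s=True
Evaluating at position 5: result = False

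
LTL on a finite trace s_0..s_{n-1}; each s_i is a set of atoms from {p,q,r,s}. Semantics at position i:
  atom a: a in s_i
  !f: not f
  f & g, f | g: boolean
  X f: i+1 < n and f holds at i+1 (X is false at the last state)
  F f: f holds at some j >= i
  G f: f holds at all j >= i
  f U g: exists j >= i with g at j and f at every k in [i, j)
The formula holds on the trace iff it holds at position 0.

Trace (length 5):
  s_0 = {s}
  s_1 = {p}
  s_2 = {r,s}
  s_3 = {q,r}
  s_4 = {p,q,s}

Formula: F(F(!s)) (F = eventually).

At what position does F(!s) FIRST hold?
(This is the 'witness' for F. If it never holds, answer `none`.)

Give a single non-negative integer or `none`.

Answer: 0

Derivation:
s_0={s}: F(!s)=True !s=False s=True
s_1={p}: F(!s)=True !s=True s=False
s_2={r,s}: F(!s)=True !s=False s=True
s_3={q,r}: F(!s)=True !s=True s=False
s_4={p,q,s}: F(!s)=False !s=False s=True
F(F(!s)) holds; first witness at position 0.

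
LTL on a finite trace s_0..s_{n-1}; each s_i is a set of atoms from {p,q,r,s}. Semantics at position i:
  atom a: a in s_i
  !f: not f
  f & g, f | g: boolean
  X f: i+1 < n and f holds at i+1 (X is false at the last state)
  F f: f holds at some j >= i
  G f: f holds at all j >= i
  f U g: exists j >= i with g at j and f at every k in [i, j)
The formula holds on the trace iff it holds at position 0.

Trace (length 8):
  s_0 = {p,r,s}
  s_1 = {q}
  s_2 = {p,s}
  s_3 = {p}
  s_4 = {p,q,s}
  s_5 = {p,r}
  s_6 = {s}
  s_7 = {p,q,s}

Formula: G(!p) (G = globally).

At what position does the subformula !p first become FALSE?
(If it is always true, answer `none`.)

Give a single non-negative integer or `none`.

s_0={p,r,s}: !p=False p=True
s_1={q}: !p=True p=False
s_2={p,s}: !p=False p=True
s_3={p}: !p=False p=True
s_4={p,q,s}: !p=False p=True
s_5={p,r}: !p=False p=True
s_6={s}: !p=True p=False
s_7={p,q,s}: !p=False p=True
G(!p) holds globally = False
First violation at position 0.

Answer: 0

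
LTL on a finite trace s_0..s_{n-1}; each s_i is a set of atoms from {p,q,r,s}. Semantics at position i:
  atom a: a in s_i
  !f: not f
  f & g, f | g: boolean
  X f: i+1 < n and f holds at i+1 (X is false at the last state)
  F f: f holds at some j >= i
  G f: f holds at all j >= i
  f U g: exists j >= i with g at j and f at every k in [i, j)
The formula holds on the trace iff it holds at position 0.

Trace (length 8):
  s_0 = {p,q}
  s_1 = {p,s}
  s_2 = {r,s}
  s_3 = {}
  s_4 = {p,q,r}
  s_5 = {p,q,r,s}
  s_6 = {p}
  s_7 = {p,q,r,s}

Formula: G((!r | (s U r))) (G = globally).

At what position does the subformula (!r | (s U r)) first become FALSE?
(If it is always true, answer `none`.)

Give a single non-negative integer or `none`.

s_0={p,q}: (!r | (s U r))=True !r=True r=False (s U r)=False s=False
s_1={p,s}: (!r | (s U r))=True !r=True r=False (s U r)=True s=True
s_2={r,s}: (!r | (s U r))=True !r=False r=True (s U r)=True s=True
s_3={}: (!r | (s U r))=True !r=True r=False (s U r)=False s=False
s_4={p,q,r}: (!r | (s U r))=True !r=False r=True (s U r)=True s=False
s_5={p,q,r,s}: (!r | (s U r))=True !r=False r=True (s U r)=True s=True
s_6={p}: (!r | (s U r))=True !r=True r=False (s U r)=False s=False
s_7={p,q,r,s}: (!r | (s U r))=True !r=False r=True (s U r)=True s=True
G((!r | (s U r))) holds globally = True
No violation — formula holds at every position.

Answer: none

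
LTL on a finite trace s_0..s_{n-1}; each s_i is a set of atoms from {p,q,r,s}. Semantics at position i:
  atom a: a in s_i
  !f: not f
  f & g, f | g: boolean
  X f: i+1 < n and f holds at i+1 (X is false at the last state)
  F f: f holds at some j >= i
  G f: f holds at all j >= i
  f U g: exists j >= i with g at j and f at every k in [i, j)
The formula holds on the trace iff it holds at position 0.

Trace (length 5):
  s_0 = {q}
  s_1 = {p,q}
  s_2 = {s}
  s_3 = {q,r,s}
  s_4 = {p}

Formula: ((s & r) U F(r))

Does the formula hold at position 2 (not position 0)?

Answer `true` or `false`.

Answer: true

Derivation:
s_0={q}: ((s & r) U F(r))=True (s & r)=False s=False r=False F(r)=True
s_1={p,q}: ((s & r) U F(r))=True (s & r)=False s=False r=False F(r)=True
s_2={s}: ((s & r) U F(r))=True (s & r)=False s=True r=False F(r)=True
s_3={q,r,s}: ((s & r) U F(r))=True (s & r)=True s=True r=True F(r)=True
s_4={p}: ((s & r) U F(r))=False (s & r)=False s=False r=False F(r)=False
Evaluating at position 2: result = True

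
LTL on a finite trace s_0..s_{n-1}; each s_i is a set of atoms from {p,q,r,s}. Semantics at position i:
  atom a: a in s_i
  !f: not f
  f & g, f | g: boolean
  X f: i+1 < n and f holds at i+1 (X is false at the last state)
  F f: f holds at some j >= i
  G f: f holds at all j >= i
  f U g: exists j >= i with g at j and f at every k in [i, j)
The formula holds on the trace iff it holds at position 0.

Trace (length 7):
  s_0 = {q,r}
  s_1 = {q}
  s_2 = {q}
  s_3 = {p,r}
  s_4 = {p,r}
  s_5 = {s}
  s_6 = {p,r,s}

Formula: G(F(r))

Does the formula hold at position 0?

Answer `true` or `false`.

Answer: true

Derivation:
s_0={q,r}: G(F(r))=True F(r)=True r=True
s_1={q}: G(F(r))=True F(r)=True r=False
s_2={q}: G(F(r))=True F(r)=True r=False
s_3={p,r}: G(F(r))=True F(r)=True r=True
s_4={p,r}: G(F(r))=True F(r)=True r=True
s_5={s}: G(F(r))=True F(r)=True r=False
s_6={p,r,s}: G(F(r))=True F(r)=True r=True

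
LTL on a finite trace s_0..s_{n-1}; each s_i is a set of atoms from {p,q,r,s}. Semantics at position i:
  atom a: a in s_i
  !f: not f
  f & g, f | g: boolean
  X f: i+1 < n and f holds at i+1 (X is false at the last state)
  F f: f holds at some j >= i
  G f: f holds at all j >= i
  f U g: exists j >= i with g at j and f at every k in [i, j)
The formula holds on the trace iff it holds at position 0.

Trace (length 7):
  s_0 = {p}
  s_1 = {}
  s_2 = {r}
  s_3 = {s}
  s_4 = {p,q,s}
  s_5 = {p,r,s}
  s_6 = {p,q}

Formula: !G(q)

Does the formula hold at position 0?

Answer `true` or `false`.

s_0={p}: !G(q)=True G(q)=False q=False
s_1={}: !G(q)=True G(q)=False q=False
s_2={r}: !G(q)=True G(q)=False q=False
s_3={s}: !G(q)=True G(q)=False q=False
s_4={p,q,s}: !G(q)=True G(q)=False q=True
s_5={p,r,s}: !G(q)=True G(q)=False q=False
s_6={p,q}: !G(q)=False G(q)=True q=True

Answer: true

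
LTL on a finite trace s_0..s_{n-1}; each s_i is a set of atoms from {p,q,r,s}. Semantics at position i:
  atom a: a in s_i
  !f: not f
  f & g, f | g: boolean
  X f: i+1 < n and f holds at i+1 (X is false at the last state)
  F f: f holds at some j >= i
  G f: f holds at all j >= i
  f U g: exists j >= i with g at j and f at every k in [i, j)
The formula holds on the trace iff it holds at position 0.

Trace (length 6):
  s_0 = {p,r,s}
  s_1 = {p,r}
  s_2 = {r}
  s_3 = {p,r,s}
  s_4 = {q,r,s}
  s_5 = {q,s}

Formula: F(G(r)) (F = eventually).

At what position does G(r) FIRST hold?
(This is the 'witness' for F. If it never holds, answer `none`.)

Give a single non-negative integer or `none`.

Answer: none

Derivation:
s_0={p,r,s}: G(r)=False r=True
s_1={p,r}: G(r)=False r=True
s_2={r}: G(r)=False r=True
s_3={p,r,s}: G(r)=False r=True
s_4={q,r,s}: G(r)=False r=True
s_5={q,s}: G(r)=False r=False
F(G(r)) does not hold (no witness exists).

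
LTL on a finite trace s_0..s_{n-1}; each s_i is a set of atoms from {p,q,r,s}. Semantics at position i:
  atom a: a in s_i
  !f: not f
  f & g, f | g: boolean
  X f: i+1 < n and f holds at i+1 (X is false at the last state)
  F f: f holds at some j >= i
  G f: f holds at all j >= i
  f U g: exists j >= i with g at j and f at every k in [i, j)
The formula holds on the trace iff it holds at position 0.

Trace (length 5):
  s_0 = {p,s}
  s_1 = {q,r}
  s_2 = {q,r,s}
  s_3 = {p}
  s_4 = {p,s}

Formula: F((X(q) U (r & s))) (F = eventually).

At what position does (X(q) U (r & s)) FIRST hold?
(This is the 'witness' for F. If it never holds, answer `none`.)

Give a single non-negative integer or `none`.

Answer: 0

Derivation:
s_0={p,s}: (X(q) U (r & s))=True X(q)=True q=False (r & s)=False r=False s=True
s_1={q,r}: (X(q) U (r & s))=True X(q)=True q=True (r & s)=False r=True s=False
s_2={q,r,s}: (X(q) U (r & s))=True X(q)=False q=True (r & s)=True r=True s=True
s_3={p}: (X(q) U (r & s))=False X(q)=False q=False (r & s)=False r=False s=False
s_4={p,s}: (X(q) U (r & s))=False X(q)=False q=False (r & s)=False r=False s=True
F((X(q) U (r & s))) holds; first witness at position 0.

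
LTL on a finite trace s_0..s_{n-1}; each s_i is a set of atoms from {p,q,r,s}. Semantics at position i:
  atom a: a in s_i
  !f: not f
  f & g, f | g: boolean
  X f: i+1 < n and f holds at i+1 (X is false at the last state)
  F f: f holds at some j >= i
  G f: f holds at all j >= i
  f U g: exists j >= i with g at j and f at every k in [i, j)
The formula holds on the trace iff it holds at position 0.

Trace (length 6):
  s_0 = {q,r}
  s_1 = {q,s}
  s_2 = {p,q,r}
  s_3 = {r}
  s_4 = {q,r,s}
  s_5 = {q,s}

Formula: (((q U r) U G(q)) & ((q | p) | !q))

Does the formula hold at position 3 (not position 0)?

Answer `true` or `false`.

Answer: true

Derivation:
s_0={q,r}: (((q U r) U G(q)) & ((q | p) | !q))=True ((q U r) U G(q))=True (q U r)=True q=True r=True G(q)=False ((q | p) | !q)=True (q | p)=True p=False !q=False
s_1={q,s}: (((q U r) U G(q)) & ((q | p) | !q))=True ((q U r) U G(q))=True (q U r)=True q=True r=False G(q)=False ((q | p) | !q)=True (q | p)=True p=False !q=False
s_2={p,q,r}: (((q U r) U G(q)) & ((q | p) | !q))=True ((q U r) U G(q))=True (q U r)=True q=True r=True G(q)=False ((q | p) | !q)=True (q | p)=True p=True !q=False
s_3={r}: (((q U r) U G(q)) & ((q | p) | !q))=True ((q U r) U G(q))=True (q U r)=True q=False r=True G(q)=False ((q | p) | !q)=True (q | p)=False p=False !q=True
s_4={q,r,s}: (((q U r) U G(q)) & ((q | p) | !q))=True ((q U r) U G(q))=True (q U r)=True q=True r=True G(q)=True ((q | p) | !q)=True (q | p)=True p=False !q=False
s_5={q,s}: (((q U r) U G(q)) & ((q | p) | !q))=True ((q U r) U G(q))=True (q U r)=False q=True r=False G(q)=True ((q | p) | !q)=True (q | p)=True p=False !q=False
Evaluating at position 3: result = True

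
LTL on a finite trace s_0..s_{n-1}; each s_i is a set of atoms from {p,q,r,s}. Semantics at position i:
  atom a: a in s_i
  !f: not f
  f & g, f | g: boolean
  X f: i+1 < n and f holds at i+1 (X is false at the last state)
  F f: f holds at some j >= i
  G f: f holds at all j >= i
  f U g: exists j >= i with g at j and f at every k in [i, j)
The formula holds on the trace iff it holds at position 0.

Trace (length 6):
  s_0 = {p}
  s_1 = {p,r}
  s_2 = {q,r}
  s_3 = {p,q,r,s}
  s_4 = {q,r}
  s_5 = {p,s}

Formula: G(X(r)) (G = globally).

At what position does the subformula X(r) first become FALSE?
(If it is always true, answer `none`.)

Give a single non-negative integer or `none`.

s_0={p}: X(r)=True r=False
s_1={p,r}: X(r)=True r=True
s_2={q,r}: X(r)=True r=True
s_3={p,q,r,s}: X(r)=True r=True
s_4={q,r}: X(r)=False r=True
s_5={p,s}: X(r)=False r=False
G(X(r)) holds globally = False
First violation at position 4.

Answer: 4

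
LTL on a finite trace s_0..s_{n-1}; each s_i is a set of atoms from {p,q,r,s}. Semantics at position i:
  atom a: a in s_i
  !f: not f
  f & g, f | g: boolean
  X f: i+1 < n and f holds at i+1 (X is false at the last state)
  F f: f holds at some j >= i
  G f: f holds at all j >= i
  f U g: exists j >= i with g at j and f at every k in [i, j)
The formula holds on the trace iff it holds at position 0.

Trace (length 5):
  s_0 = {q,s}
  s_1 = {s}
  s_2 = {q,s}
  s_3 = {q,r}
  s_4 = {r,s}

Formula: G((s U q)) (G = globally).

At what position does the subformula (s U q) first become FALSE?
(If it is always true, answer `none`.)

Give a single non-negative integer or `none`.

Answer: 4

Derivation:
s_0={q,s}: (s U q)=True s=True q=True
s_1={s}: (s U q)=True s=True q=False
s_2={q,s}: (s U q)=True s=True q=True
s_3={q,r}: (s U q)=True s=False q=True
s_4={r,s}: (s U q)=False s=True q=False
G((s U q)) holds globally = False
First violation at position 4.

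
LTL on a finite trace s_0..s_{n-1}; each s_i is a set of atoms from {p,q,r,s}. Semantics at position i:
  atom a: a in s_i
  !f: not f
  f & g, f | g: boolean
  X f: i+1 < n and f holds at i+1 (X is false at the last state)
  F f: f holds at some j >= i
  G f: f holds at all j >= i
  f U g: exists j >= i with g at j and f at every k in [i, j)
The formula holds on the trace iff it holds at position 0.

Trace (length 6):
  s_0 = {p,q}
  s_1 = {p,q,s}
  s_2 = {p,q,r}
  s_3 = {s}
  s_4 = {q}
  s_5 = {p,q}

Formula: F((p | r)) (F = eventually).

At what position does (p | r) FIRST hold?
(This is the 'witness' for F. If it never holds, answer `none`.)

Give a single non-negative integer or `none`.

Answer: 0

Derivation:
s_0={p,q}: (p | r)=True p=True r=False
s_1={p,q,s}: (p | r)=True p=True r=False
s_2={p,q,r}: (p | r)=True p=True r=True
s_3={s}: (p | r)=False p=False r=False
s_4={q}: (p | r)=False p=False r=False
s_5={p,q}: (p | r)=True p=True r=False
F((p | r)) holds; first witness at position 0.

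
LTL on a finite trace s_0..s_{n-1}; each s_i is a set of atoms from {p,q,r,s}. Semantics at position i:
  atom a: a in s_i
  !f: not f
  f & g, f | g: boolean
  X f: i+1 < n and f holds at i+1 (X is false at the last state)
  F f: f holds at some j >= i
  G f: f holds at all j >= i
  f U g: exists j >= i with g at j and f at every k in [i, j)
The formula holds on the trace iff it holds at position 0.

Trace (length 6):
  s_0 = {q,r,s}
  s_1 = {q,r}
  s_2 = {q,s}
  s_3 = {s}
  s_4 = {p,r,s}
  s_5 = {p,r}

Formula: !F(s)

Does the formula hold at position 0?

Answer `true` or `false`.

Answer: false

Derivation:
s_0={q,r,s}: !F(s)=False F(s)=True s=True
s_1={q,r}: !F(s)=False F(s)=True s=False
s_2={q,s}: !F(s)=False F(s)=True s=True
s_3={s}: !F(s)=False F(s)=True s=True
s_4={p,r,s}: !F(s)=False F(s)=True s=True
s_5={p,r}: !F(s)=True F(s)=False s=False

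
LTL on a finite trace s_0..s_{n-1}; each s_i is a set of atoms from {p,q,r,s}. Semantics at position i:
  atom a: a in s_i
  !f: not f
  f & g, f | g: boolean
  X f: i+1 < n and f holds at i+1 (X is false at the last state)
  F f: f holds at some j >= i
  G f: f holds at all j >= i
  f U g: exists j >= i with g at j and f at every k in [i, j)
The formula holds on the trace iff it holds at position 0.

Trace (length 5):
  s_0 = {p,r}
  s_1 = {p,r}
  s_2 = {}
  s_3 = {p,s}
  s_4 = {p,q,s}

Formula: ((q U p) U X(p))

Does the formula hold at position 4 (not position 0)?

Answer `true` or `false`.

Answer: false

Derivation:
s_0={p,r}: ((q U p) U X(p))=True (q U p)=True q=False p=True X(p)=True
s_1={p,r}: ((q U p) U X(p))=True (q U p)=True q=False p=True X(p)=False
s_2={}: ((q U p) U X(p))=True (q U p)=False q=False p=False X(p)=True
s_3={p,s}: ((q U p) U X(p))=True (q U p)=True q=False p=True X(p)=True
s_4={p,q,s}: ((q U p) U X(p))=False (q U p)=True q=True p=True X(p)=False
Evaluating at position 4: result = False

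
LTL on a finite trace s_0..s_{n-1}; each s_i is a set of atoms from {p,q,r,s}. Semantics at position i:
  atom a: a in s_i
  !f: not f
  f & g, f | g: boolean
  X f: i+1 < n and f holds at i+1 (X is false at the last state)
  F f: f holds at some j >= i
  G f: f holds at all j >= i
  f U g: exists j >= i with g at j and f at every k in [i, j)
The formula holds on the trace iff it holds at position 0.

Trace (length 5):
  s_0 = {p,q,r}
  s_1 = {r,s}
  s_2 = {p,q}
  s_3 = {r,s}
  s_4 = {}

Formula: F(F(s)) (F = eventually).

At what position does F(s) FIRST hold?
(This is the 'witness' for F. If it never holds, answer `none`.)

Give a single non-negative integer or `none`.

s_0={p,q,r}: F(s)=True s=False
s_1={r,s}: F(s)=True s=True
s_2={p,q}: F(s)=True s=False
s_3={r,s}: F(s)=True s=True
s_4={}: F(s)=False s=False
F(F(s)) holds; first witness at position 0.

Answer: 0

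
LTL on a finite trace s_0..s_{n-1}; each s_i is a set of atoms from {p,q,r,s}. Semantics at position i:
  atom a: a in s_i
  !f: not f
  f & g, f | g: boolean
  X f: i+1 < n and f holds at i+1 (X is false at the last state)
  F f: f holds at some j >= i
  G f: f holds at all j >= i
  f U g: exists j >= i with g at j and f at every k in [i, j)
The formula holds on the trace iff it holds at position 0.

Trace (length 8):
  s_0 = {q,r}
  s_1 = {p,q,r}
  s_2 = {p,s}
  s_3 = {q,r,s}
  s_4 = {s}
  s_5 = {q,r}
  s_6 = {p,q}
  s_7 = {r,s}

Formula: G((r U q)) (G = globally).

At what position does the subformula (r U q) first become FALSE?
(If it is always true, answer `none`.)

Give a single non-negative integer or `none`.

Answer: 2

Derivation:
s_0={q,r}: (r U q)=True r=True q=True
s_1={p,q,r}: (r U q)=True r=True q=True
s_2={p,s}: (r U q)=False r=False q=False
s_3={q,r,s}: (r U q)=True r=True q=True
s_4={s}: (r U q)=False r=False q=False
s_5={q,r}: (r U q)=True r=True q=True
s_6={p,q}: (r U q)=True r=False q=True
s_7={r,s}: (r U q)=False r=True q=False
G((r U q)) holds globally = False
First violation at position 2.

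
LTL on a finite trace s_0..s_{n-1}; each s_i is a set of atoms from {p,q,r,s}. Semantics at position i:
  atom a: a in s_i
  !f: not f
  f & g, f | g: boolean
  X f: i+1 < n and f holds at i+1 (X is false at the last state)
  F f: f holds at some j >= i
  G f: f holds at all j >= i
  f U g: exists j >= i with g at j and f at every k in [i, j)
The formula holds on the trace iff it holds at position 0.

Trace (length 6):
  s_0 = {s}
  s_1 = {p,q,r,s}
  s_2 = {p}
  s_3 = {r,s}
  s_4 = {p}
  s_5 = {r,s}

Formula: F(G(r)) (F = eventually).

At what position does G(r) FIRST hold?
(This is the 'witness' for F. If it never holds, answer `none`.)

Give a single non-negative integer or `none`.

s_0={s}: G(r)=False r=False
s_1={p,q,r,s}: G(r)=False r=True
s_2={p}: G(r)=False r=False
s_3={r,s}: G(r)=False r=True
s_4={p}: G(r)=False r=False
s_5={r,s}: G(r)=True r=True
F(G(r)) holds; first witness at position 5.

Answer: 5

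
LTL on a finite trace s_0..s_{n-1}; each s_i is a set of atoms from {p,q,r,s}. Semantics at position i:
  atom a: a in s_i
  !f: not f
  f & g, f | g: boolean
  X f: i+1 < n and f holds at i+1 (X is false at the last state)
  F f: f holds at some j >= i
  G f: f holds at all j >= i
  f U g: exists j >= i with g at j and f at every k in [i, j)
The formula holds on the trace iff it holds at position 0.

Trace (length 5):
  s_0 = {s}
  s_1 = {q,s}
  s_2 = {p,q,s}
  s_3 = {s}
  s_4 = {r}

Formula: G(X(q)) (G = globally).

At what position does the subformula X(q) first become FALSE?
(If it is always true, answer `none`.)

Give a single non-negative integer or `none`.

Answer: 2

Derivation:
s_0={s}: X(q)=True q=False
s_1={q,s}: X(q)=True q=True
s_2={p,q,s}: X(q)=False q=True
s_3={s}: X(q)=False q=False
s_4={r}: X(q)=False q=False
G(X(q)) holds globally = False
First violation at position 2.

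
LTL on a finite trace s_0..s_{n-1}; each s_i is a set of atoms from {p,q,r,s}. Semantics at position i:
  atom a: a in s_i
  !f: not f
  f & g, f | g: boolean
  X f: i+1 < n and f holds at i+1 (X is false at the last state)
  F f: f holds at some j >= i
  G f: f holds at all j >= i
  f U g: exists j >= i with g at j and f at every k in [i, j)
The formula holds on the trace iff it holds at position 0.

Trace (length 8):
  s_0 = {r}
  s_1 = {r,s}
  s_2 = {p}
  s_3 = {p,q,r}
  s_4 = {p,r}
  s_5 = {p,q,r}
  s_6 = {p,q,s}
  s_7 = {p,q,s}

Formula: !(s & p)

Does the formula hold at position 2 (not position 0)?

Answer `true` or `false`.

s_0={r}: !(s & p)=True (s & p)=False s=False p=False
s_1={r,s}: !(s & p)=True (s & p)=False s=True p=False
s_2={p}: !(s & p)=True (s & p)=False s=False p=True
s_3={p,q,r}: !(s & p)=True (s & p)=False s=False p=True
s_4={p,r}: !(s & p)=True (s & p)=False s=False p=True
s_5={p,q,r}: !(s & p)=True (s & p)=False s=False p=True
s_6={p,q,s}: !(s & p)=False (s & p)=True s=True p=True
s_7={p,q,s}: !(s & p)=False (s & p)=True s=True p=True
Evaluating at position 2: result = True

Answer: true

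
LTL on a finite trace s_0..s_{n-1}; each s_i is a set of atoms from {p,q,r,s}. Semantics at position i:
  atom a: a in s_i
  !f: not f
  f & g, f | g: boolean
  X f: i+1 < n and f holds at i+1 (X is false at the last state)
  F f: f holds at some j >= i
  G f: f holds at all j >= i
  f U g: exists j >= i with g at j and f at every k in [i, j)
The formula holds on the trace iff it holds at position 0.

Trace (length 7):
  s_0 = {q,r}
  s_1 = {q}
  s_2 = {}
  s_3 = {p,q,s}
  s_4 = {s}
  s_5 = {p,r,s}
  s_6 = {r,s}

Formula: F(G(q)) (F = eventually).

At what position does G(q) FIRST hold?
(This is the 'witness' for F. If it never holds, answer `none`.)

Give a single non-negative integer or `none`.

Answer: none

Derivation:
s_0={q,r}: G(q)=False q=True
s_1={q}: G(q)=False q=True
s_2={}: G(q)=False q=False
s_3={p,q,s}: G(q)=False q=True
s_4={s}: G(q)=False q=False
s_5={p,r,s}: G(q)=False q=False
s_6={r,s}: G(q)=False q=False
F(G(q)) does not hold (no witness exists).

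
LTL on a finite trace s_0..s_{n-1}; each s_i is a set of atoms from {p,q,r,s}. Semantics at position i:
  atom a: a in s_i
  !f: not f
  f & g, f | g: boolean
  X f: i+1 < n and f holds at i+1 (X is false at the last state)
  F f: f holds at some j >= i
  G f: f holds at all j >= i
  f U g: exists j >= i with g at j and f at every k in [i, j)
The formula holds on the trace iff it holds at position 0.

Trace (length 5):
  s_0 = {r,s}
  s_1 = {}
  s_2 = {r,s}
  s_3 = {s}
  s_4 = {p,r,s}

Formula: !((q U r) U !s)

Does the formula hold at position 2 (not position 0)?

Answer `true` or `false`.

Answer: true

Derivation:
s_0={r,s}: !((q U r) U !s)=False ((q U r) U !s)=True (q U r)=True q=False r=True !s=False s=True
s_1={}: !((q U r) U !s)=False ((q U r) U !s)=True (q U r)=False q=False r=False !s=True s=False
s_2={r,s}: !((q U r) U !s)=True ((q U r) U !s)=False (q U r)=True q=False r=True !s=False s=True
s_3={s}: !((q U r) U !s)=True ((q U r) U !s)=False (q U r)=False q=False r=False !s=False s=True
s_4={p,r,s}: !((q U r) U !s)=True ((q U r) U !s)=False (q U r)=True q=False r=True !s=False s=True
Evaluating at position 2: result = True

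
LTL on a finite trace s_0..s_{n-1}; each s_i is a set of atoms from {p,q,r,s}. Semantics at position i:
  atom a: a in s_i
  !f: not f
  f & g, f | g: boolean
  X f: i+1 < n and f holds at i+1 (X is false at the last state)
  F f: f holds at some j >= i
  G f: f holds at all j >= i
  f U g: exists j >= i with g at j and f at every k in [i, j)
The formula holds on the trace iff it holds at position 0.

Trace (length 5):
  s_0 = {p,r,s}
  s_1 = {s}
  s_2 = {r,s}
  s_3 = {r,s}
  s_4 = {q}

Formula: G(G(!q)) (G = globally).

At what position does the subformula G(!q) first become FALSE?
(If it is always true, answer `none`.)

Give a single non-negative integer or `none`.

Answer: 0

Derivation:
s_0={p,r,s}: G(!q)=False !q=True q=False
s_1={s}: G(!q)=False !q=True q=False
s_2={r,s}: G(!q)=False !q=True q=False
s_3={r,s}: G(!q)=False !q=True q=False
s_4={q}: G(!q)=False !q=False q=True
G(G(!q)) holds globally = False
First violation at position 0.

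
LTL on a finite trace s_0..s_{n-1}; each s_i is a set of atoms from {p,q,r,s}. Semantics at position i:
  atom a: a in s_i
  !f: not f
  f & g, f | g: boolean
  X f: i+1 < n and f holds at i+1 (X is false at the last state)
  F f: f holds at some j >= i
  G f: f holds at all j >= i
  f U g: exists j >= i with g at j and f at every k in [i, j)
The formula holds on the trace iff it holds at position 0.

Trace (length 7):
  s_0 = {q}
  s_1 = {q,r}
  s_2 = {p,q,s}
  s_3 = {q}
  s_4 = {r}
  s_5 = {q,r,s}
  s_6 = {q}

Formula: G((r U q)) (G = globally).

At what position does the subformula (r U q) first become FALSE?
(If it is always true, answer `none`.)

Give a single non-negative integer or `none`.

s_0={q}: (r U q)=True r=False q=True
s_1={q,r}: (r U q)=True r=True q=True
s_2={p,q,s}: (r U q)=True r=False q=True
s_3={q}: (r U q)=True r=False q=True
s_4={r}: (r U q)=True r=True q=False
s_5={q,r,s}: (r U q)=True r=True q=True
s_6={q}: (r U q)=True r=False q=True
G((r U q)) holds globally = True
No violation — formula holds at every position.

Answer: none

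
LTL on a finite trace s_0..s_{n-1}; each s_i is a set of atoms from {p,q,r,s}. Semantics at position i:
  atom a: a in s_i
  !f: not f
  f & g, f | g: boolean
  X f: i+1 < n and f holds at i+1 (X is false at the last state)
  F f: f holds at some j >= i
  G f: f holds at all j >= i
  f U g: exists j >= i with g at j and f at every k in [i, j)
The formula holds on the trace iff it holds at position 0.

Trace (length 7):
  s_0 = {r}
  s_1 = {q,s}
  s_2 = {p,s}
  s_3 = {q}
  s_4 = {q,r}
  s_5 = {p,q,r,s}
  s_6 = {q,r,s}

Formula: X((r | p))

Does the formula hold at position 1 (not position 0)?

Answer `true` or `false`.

Answer: true

Derivation:
s_0={r}: X((r | p))=False (r | p)=True r=True p=False
s_1={q,s}: X((r | p))=True (r | p)=False r=False p=False
s_2={p,s}: X((r | p))=False (r | p)=True r=False p=True
s_3={q}: X((r | p))=True (r | p)=False r=False p=False
s_4={q,r}: X((r | p))=True (r | p)=True r=True p=False
s_5={p,q,r,s}: X((r | p))=True (r | p)=True r=True p=True
s_6={q,r,s}: X((r | p))=False (r | p)=True r=True p=False
Evaluating at position 1: result = True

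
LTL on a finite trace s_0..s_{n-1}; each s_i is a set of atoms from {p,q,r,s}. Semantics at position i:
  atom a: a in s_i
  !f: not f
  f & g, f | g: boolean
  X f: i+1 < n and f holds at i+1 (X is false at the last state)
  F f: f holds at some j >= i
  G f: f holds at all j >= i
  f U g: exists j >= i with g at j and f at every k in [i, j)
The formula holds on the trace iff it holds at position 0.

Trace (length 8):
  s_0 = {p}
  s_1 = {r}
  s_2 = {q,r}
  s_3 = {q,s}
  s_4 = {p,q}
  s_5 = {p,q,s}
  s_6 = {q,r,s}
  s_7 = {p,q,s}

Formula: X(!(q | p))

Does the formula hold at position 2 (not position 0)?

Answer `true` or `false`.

s_0={p}: X(!(q | p))=True !(q | p)=False (q | p)=True q=False p=True
s_1={r}: X(!(q | p))=False !(q | p)=True (q | p)=False q=False p=False
s_2={q,r}: X(!(q | p))=False !(q | p)=False (q | p)=True q=True p=False
s_3={q,s}: X(!(q | p))=False !(q | p)=False (q | p)=True q=True p=False
s_4={p,q}: X(!(q | p))=False !(q | p)=False (q | p)=True q=True p=True
s_5={p,q,s}: X(!(q | p))=False !(q | p)=False (q | p)=True q=True p=True
s_6={q,r,s}: X(!(q | p))=False !(q | p)=False (q | p)=True q=True p=False
s_7={p,q,s}: X(!(q | p))=False !(q | p)=False (q | p)=True q=True p=True
Evaluating at position 2: result = False

Answer: false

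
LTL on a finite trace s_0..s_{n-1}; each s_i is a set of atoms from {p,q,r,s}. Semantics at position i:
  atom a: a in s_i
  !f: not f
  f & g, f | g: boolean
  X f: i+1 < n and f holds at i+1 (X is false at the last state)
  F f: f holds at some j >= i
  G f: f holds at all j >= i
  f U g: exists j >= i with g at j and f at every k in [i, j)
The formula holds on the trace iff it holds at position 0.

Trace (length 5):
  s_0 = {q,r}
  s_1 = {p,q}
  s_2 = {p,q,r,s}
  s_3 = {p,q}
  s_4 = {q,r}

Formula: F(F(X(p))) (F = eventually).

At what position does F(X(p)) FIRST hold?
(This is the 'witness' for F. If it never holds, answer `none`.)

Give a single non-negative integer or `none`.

s_0={q,r}: F(X(p))=True X(p)=True p=False
s_1={p,q}: F(X(p))=True X(p)=True p=True
s_2={p,q,r,s}: F(X(p))=True X(p)=True p=True
s_3={p,q}: F(X(p))=False X(p)=False p=True
s_4={q,r}: F(X(p))=False X(p)=False p=False
F(F(X(p))) holds; first witness at position 0.

Answer: 0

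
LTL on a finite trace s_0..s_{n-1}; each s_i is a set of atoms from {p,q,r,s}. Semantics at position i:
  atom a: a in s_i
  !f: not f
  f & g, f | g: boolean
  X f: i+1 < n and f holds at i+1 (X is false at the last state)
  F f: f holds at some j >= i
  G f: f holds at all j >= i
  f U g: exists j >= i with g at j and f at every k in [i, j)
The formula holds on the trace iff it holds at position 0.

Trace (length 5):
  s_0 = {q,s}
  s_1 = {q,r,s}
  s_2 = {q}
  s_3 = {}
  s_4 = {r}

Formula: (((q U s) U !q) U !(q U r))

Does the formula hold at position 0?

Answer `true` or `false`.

Answer: false

Derivation:
s_0={q,s}: (((q U s) U !q) U !(q U r))=False ((q U s) U !q)=False (q U s)=True q=True s=True !q=False !(q U r)=False (q U r)=True r=False
s_1={q,r,s}: (((q U s) U !q) U !(q U r))=False ((q U s) U !q)=False (q U s)=True q=True s=True !q=False !(q U r)=False (q U r)=True r=True
s_2={q}: (((q U s) U !q) U !(q U r))=True ((q U s) U !q)=False (q U s)=False q=True s=False !q=False !(q U r)=True (q U r)=False r=False
s_3={}: (((q U s) U !q) U !(q U r))=True ((q U s) U !q)=True (q U s)=False q=False s=False !q=True !(q U r)=True (q U r)=False r=False
s_4={r}: (((q U s) U !q) U !(q U r))=False ((q U s) U !q)=True (q U s)=False q=False s=False !q=True !(q U r)=False (q U r)=True r=True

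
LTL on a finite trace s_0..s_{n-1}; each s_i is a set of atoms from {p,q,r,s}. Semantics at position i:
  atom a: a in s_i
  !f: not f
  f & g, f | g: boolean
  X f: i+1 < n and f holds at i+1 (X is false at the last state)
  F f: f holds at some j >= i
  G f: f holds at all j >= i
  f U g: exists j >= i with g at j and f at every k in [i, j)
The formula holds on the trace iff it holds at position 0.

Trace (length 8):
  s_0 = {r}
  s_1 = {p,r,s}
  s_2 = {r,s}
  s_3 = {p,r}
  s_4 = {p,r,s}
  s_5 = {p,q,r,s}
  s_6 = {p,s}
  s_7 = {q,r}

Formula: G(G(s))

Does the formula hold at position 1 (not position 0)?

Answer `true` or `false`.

s_0={r}: G(G(s))=False G(s)=False s=False
s_1={p,r,s}: G(G(s))=False G(s)=False s=True
s_2={r,s}: G(G(s))=False G(s)=False s=True
s_3={p,r}: G(G(s))=False G(s)=False s=False
s_4={p,r,s}: G(G(s))=False G(s)=False s=True
s_5={p,q,r,s}: G(G(s))=False G(s)=False s=True
s_6={p,s}: G(G(s))=False G(s)=False s=True
s_7={q,r}: G(G(s))=False G(s)=False s=False
Evaluating at position 1: result = False

Answer: false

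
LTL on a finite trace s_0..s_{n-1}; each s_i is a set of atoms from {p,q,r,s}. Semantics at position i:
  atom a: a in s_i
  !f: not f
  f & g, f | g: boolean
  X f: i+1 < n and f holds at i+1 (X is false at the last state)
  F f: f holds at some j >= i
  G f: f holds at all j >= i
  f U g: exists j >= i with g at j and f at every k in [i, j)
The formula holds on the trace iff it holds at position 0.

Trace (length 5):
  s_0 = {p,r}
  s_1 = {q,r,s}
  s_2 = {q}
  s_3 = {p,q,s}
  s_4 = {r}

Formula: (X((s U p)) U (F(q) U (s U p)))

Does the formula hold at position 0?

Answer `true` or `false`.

Answer: true

Derivation:
s_0={p,r}: (X((s U p)) U (F(q) U (s U p)))=True X((s U p))=False (s U p)=True s=False p=True (F(q) U (s U p))=True F(q)=True q=False
s_1={q,r,s}: (X((s U p)) U (F(q) U (s U p)))=True X((s U p))=False (s U p)=False s=True p=False (F(q) U (s U p))=True F(q)=True q=True
s_2={q}: (X((s U p)) U (F(q) U (s U p)))=True X((s U p))=True (s U p)=False s=False p=False (F(q) U (s U p))=True F(q)=True q=True
s_3={p,q,s}: (X((s U p)) U (F(q) U (s U p)))=True X((s U p))=False (s U p)=True s=True p=True (F(q) U (s U p))=True F(q)=True q=True
s_4={r}: (X((s U p)) U (F(q) U (s U p)))=False X((s U p))=False (s U p)=False s=False p=False (F(q) U (s U p))=False F(q)=False q=False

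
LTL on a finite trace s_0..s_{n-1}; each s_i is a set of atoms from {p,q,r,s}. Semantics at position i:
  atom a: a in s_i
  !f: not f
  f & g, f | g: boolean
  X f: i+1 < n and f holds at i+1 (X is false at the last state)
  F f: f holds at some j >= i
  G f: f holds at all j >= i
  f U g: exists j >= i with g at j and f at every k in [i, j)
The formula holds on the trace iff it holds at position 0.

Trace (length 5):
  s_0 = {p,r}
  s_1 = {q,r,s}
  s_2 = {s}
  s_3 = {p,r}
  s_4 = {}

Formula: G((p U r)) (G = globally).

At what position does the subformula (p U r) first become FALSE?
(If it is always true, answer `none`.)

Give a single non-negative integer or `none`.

Answer: 2

Derivation:
s_0={p,r}: (p U r)=True p=True r=True
s_1={q,r,s}: (p U r)=True p=False r=True
s_2={s}: (p U r)=False p=False r=False
s_3={p,r}: (p U r)=True p=True r=True
s_4={}: (p U r)=False p=False r=False
G((p U r)) holds globally = False
First violation at position 2.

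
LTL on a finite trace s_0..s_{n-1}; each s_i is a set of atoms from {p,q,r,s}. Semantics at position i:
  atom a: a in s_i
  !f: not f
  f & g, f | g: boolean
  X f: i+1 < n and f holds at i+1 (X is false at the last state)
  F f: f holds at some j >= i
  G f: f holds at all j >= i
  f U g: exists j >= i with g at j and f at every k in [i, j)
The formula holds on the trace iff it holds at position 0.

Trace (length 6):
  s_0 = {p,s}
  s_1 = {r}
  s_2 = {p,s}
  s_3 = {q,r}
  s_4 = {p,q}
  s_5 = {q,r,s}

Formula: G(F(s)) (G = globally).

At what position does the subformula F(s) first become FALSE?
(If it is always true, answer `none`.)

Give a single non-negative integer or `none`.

Answer: none

Derivation:
s_0={p,s}: F(s)=True s=True
s_1={r}: F(s)=True s=False
s_2={p,s}: F(s)=True s=True
s_3={q,r}: F(s)=True s=False
s_4={p,q}: F(s)=True s=False
s_5={q,r,s}: F(s)=True s=True
G(F(s)) holds globally = True
No violation — formula holds at every position.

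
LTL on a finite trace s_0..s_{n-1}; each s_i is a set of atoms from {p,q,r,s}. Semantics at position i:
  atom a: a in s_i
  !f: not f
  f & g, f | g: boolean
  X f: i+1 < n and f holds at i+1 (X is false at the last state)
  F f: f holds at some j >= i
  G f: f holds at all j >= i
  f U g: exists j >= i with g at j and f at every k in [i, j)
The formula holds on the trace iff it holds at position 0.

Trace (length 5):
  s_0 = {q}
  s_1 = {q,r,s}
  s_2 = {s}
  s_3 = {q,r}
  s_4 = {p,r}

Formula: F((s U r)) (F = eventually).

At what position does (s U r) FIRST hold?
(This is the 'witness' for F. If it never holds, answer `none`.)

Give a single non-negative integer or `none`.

s_0={q}: (s U r)=False s=False r=False
s_1={q,r,s}: (s U r)=True s=True r=True
s_2={s}: (s U r)=True s=True r=False
s_3={q,r}: (s U r)=True s=False r=True
s_4={p,r}: (s U r)=True s=False r=True
F((s U r)) holds; first witness at position 1.

Answer: 1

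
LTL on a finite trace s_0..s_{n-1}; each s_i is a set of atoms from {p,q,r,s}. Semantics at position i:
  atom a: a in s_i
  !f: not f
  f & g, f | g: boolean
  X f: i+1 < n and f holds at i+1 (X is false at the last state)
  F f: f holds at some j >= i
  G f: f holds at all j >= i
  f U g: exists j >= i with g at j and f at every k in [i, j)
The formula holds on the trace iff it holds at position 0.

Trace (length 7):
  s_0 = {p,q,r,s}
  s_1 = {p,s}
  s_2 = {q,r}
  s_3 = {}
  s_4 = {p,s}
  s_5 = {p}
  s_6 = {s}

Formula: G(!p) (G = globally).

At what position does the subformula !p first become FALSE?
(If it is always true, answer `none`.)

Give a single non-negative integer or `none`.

Answer: 0

Derivation:
s_0={p,q,r,s}: !p=False p=True
s_1={p,s}: !p=False p=True
s_2={q,r}: !p=True p=False
s_3={}: !p=True p=False
s_4={p,s}: !p=False p=True
s_5={p}: !p=False p=True
s_6={s}: !p=True p=False
G(!p) holds globally = False
First violation at position 0.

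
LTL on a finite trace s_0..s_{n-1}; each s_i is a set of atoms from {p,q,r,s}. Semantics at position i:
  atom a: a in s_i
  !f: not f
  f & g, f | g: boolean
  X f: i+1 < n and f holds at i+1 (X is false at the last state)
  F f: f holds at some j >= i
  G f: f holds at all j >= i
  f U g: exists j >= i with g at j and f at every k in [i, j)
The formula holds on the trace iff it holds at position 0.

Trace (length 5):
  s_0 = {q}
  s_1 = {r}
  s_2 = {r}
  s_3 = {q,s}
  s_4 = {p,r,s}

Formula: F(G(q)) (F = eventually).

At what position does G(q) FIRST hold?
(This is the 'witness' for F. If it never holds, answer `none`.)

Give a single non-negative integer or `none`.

Answer: none

Derivation:
s_0={q}: G(q)=False q=True
s_1={r}: G(q)=False q=False
s_2={r}: G(q)=False q=False
s_3={q,s}: G(q)=False q=True
s_4={p,r,s}: G(q)=False q=False
F(G(q)) does not hold (no witness exists).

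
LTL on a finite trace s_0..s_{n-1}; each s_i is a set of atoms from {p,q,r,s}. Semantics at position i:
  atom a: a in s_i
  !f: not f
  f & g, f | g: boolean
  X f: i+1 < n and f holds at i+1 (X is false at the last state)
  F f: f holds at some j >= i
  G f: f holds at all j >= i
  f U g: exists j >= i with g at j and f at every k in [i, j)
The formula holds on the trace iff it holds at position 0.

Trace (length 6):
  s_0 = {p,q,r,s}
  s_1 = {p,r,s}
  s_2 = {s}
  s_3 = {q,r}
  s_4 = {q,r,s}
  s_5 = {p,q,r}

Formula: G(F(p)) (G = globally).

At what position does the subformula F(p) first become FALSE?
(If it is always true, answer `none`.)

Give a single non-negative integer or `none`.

Answer: none

Derivation:
s_0={p,q,r,s}: F(p)=True p=True
s_1={p,r,s}: F(p)=True p=True
s_2={s}: F(p)=True p=False
s_3={q,r}: F(p)=True p=False
s_4={q,r,s}: F(p)=True p=False
s_5={p,q,r}: F(p)=True p=True
G(F(p)) holds globally = True
No violation — formula holds at every position.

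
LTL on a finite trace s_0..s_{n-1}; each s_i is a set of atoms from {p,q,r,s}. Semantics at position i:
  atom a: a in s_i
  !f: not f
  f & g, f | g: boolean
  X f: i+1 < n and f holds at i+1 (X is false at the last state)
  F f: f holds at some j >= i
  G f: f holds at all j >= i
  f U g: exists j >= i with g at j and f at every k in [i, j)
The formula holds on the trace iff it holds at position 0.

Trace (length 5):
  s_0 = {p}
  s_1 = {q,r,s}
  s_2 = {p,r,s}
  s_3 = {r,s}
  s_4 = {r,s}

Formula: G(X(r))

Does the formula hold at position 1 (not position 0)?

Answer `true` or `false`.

Answer: false

Derivation:
s_0={p}: G(X(r))=False X(r)=True r=False
s_1={q,r,s}: G(X(r))=False X(r)=True r=True
s_2={p,r,s}: G(X(r))=False X(r)=True r=True
s_3={r,s}: G(X(r))=False X(r)=True r=True
s_4={r,s}: G(X(r))=False X(r)=False r=True
Evaluating at position 1: result = False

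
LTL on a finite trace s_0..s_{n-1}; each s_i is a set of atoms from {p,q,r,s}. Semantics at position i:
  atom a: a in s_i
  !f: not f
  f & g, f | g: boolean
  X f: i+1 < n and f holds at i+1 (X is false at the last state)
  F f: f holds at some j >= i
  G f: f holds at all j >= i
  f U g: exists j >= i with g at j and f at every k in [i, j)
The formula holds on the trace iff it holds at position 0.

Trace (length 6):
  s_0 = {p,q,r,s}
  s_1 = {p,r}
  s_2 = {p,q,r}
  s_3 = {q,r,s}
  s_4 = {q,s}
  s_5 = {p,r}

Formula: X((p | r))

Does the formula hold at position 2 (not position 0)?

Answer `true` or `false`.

s_0={p,q,r,s}: X((p | r))=True (p | r)=True p=True r=True
s_1={p,r}: X((p | r))=True (p | r)=True p=True r=True
s_2={p,q,r}: X((p | r))=True (p | r)=True p=True r=True
s_3={q,r,s}: X((p | r))=False (p | r)=True p=False r=True
s_4={q,s}: X((p | r))=True (p | r)=False p=False r=False
s_5={p,r}: X((p | r))=False (p | r)=True p=True r=True
Evaluating at position 2: result = True

Answer: true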